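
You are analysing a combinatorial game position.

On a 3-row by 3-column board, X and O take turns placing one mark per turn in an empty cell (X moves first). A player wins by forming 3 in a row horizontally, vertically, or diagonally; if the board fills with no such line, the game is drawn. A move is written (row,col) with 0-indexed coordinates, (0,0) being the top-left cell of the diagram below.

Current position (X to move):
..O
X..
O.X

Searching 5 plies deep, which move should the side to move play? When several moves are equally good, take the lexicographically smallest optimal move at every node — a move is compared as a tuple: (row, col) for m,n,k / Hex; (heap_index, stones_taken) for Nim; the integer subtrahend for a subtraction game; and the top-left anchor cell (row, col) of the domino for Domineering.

X's best at [..O/X../O.X]: (1,1)

ply 1, X at ..O/X../O.X | (0,0)=-1→X.O/X../O.X; (0,1)=-1→.XO/X../O.X; (1,1)=+1→..O/XX./O.X*; (1,2)=-1→..O/X.X/O.X; (2,1)=-1→..O/X../OXX
ply 2, O at ..O/XX./O.X | (0,0)=-1→O.O/XX./O.X*; (0,1)=-1→.OO/XX./O.X; (1,2)=-1→..O/XXO/O.X; (2,1)=-1→..O/XX./OOX
ply 3, X at O.O/XX./O.X | (0,1)=+1→OXO/XX./O.X*; (1,2)=+1→O.O/XXX/O.X; (2,1)=-1→O.O/XX./OXX
ply 4, O at OXO/XX./O.X | (1,2)=-1→OXO/XXO/O.X*; (2,1)=-1→OXO/XX./OOX
ply 5, X at OXO/XXO/O.X | (2,1)=+1→OXO/XXO/OXX*
ply 6: OXO/XXO/OXX is terminal -1 (O); from ..O/X../O.X depth 5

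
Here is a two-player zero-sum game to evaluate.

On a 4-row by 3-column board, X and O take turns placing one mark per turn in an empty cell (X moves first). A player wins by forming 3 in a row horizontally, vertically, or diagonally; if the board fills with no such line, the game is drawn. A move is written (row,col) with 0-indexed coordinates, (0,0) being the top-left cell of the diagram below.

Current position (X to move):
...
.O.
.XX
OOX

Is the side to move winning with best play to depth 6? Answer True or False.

X winning at [.../.O./.XX/OOX]: True

ply 1, X at .../.O./.XX/OOX | (0,0)=+1→X../.O./.XX/OOX*; (0,1)=+1→.X./.O./.XX/OOX; (0,2)=+1→..X/.O./.XX/OOX; (1,0)=+1→.../XO./.XX/OOX; (1,2)=+1→.../.OX/.XX/OOX; (2,0)=+1→.../.O./XXX/OOX
ply 2, O at X../.O./.XX/OOX | (0,1)=-1→XO./.O./.XX/OOX*; (0,2)=-1→X.O/.O./.XX/OOX; (1,0)=-1→X../OO./.XX/OOX; (1,2)=-1→X../.OO/.XX/OOX; (2,0)=-1→X../.O./OXX/OOX
ply 3, X at XO./.O./.XX/OOX | (0,2)=+1→XOX/.O./.XX/OOX*; (1,0)=+1→XO./XO./.XX/OOX; (1,2)=+1→XO./.OX/.XX/OOX; (2,0)=+1→XO./.O./XXX/OOX
ply 4, O at XOX/.O./.XX/OOX | (1,0)=-1→XOX/OO./.XX/OOX*; (1,2)=-1→XOX/.OO/.XX/OOX; (2,0)=-1→XOX/.O./OXX/OOX
ply 5, X at XOX/OO./.XX/OOX | (1,2)=+1→XOX/OOX/.XX/OOX*; (2,0)=+1→XOX/OO./XXX/OOX
ply 6: XOX/OOX/.XX/OOX is terminal -1 (O); from .../.O./.XX/OOX depth 6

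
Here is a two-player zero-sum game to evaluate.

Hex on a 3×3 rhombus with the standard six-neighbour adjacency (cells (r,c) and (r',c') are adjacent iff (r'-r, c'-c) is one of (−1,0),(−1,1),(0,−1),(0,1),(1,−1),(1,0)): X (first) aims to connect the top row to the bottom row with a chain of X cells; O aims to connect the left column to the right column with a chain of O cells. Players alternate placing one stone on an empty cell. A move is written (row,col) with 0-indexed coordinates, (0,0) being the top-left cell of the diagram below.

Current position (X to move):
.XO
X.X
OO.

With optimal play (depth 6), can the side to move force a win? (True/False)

ply 1, X at .XO/X.X/OO. | (0,0)=-1→XXO/X.X/OO.*; (1,1)=-1→.XO/XXX/OO.; (2,2)=-1→.XO/X.X/OOX
ply 2, O at XXO/X.X/OO. | (1,1)=+1→XXO/XOX/OO.*; (2,2)=+1→XXO/X.X/OOO
ply 3: XXO/XOX/OO. is terminal -1 (X); from .XO/X.X/OO. depth 6

X winning at [.XO/X.X/OO.]: False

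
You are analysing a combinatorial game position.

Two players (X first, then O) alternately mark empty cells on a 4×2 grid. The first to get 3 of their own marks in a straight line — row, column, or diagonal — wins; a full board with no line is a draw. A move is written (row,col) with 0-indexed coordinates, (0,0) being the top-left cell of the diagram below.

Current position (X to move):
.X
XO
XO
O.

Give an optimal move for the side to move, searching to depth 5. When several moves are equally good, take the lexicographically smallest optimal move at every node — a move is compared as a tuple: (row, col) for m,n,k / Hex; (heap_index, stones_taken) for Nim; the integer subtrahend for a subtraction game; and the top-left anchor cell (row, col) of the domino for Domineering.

ply 1, X at .X/XO/XO/O. | (0,0)=+1→XX/XO/XO/O.*; (3,1)=+0→.X/XO/XO/OX
ply 2: XX/XO/XO/O. is terminal -1 (O); from .X/XO/XO/O. depth 5

X's best at [.X/XO/XO/O.]: (0,0)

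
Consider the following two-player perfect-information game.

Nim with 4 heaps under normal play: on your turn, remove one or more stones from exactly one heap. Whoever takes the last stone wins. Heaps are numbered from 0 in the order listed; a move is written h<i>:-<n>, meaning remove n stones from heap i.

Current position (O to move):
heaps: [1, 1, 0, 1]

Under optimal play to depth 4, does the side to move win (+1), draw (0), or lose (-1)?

[(1,1,0,1)] O move#1: h0:-1:+1/(0,1,0,1)*, h1:-1:+1/(1,0,0,1), h3:-1:+1/(1,1,0,0)
[(0,1,0,1)] X move#2: h1:-1:-1/(0,0,0,1)*, h3:-1:-1/(0,1,0,0)
[(0,0,0,1)] O move#3: h3:-1:+1/(0,0,0,0)*
[(0,0,0,0)] end (terminal -1, X#4); searched (1,1,0,1) to 4

value((1,1,0,1), O) = +1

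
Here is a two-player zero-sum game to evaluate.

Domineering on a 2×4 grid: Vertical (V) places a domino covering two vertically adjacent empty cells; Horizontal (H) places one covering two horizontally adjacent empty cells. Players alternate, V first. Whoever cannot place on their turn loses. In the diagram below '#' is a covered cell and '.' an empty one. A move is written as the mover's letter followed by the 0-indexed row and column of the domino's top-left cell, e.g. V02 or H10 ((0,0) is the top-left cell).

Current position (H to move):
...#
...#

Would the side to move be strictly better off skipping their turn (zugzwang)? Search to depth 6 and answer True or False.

zugzwang(...#/...#, H) = False

p1 H@[...#/...#]: H00[##.#/...#]+1* H01[.###/...#]+1 H10[...#/##.#]+1 H11[...#/.###]+1
p2 V@[##.#/...#]: V02[####/..##]-1*
p3 H@[####/..##]: H10[####/####]+1*
p4 V@[####/####] terminal -1; root [...#/...#] d6
suppose H passes — search the same position with V to move:
pass> p1 V@[...#/...#]: V00[#..#/#..#]-1 V01[.#.#/.#.#]+1* V02[..##/..##]-1
pass> p2 H@[.#.#/.#.#] terminal -1; root [...#/...#] d6
for H: play +1, pass -1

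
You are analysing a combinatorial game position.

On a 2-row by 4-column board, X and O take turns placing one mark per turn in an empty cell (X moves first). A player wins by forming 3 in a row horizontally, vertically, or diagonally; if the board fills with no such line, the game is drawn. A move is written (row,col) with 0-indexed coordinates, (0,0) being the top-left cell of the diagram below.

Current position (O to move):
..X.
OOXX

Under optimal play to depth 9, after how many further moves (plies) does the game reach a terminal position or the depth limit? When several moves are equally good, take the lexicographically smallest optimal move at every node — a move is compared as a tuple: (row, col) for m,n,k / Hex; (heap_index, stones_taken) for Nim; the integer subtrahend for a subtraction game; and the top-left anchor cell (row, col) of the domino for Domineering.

ply 1, O at ..X./OOXX | (0,0)=+0→O.X./OOXX*; (0,1)=+0→.OX./OOXX; (0,3)=+0→..XO/OOXX
ply 2, X at O.X./OOXX | (0,1)=+0→OXX./OOXX*; (0,3)=+0→O.XX/OOXX
ply 3, O at OXX./OOXX | (0,3)=+0→OXXO/OOXX*
ply 4: OXXO/OOXX is terminal +0 (X); from ..X./OOXX depth 9

PV length from [..X./OOXX]: 3 plies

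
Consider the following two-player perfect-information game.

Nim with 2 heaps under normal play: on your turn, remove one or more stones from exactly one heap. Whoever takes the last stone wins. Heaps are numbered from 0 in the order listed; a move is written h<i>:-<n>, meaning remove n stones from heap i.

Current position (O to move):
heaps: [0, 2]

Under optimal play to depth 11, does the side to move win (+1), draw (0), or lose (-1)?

ply 1, O at (0,2) | h1:-1=-1→(0,1); h1:-2=+1→(0,0)*
ply 2: (0,0) is terminal -1 (X); from (0,2) depth 11

value((0,2), O) = +1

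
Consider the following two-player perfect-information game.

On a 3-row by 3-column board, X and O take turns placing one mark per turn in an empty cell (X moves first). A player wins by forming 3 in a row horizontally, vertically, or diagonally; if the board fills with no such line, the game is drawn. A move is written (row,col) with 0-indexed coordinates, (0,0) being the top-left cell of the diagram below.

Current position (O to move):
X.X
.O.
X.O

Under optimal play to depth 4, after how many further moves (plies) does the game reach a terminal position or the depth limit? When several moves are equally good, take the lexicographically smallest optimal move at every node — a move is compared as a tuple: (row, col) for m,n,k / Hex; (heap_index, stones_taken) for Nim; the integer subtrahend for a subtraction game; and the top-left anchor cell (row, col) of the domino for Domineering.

ply 1, O at X.X/.O./X.O | (0,1)=-1→XOX/.O./X.O*; (1,0)=-1→X.X/OO./X.O; (1,2)=-1→X.X/.OO/X.O; (2,1)=-1→X.X/.O./XOO
ply 2, X at XOX/.O./X.O | (1,0)=+1→XOX/XO./X.O*; (1,2)=-1→XOX/.OX/X.O; (2,1)=+0→XOX/.O./XXO
ply 3: XOX/XO./X.O is terminal -1 (O); from X.X/.O./X.O depth 4

PV length from [X.X/.O./X.O]: 2 plies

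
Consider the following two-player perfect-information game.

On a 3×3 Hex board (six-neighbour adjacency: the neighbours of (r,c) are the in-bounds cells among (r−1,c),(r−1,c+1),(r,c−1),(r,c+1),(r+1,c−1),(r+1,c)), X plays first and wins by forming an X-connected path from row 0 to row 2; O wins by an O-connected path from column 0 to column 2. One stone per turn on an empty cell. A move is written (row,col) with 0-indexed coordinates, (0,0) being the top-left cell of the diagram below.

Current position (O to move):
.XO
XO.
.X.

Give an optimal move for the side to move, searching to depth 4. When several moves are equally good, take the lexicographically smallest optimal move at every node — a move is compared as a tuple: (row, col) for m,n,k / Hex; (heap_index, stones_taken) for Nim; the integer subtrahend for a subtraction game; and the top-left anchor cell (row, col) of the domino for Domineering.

O's best at [.XO/XO./.X.]: (2,0)

p1 O@[.XO/XO./.X.]: (0,0)[OXO/XO./.X.]-1 (1,2)[.XO/XOO/.X.]-1 (2,0)[.XO/XO./OX.]+1* (2,2)[.XO/XO./.XO]-1
p2 X@[.XO/XO./OX.] terminal -1; root [.XO/XO./.X.] d4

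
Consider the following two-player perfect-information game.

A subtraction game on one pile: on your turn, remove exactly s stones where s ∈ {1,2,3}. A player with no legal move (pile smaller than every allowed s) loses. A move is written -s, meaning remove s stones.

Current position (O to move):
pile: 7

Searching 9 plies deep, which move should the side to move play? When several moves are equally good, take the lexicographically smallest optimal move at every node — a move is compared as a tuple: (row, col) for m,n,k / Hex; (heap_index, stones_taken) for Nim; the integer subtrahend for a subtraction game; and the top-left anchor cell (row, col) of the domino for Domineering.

O's best at [7]: -3

ply 1, O at 7 | -1=-1→6; -2=-1→5; -3=+1→4*
ply 2, X at 4 | -1=-1→3*; -2=-1→2; -3=-1→1
ply 3, O at 3 | -1=-1→2; -2=-1→1; -3=+1→0*
ply 4: 0 is terminal -1 (X); from 7 depth 9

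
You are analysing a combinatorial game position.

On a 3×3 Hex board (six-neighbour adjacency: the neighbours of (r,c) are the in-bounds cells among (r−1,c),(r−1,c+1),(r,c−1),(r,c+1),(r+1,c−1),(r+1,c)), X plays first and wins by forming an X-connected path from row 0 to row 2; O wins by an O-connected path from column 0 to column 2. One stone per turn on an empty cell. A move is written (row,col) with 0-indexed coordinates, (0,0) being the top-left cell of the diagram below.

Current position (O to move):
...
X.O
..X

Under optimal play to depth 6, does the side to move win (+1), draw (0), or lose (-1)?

value(.../X.O/..X, O) = +1

ply 1, O at .../X.O/..X | (0,0)=-1→O../X.O/..X; (0,1)=-1→.O./X.O/..X; (0,2)=-1→..O/X.O/..X; (1,1)=-1→.../XOO/..X; (2,0)=+1→.../X.O/O.X*; (2,1)=-1→.../X.O/.OX
ply 2, X at .../X.O/O.X | (0,0)=-1→X../X.O/O.X*; (0,1)=-1→.X./X.O/O.X; (0,2)=-1→..X/X.O/O.X; (1,1)=-1→.../XXO/O.X; (2,1)=-1→.../X.O/OXX
ply 3, O at X../X.O/O.X | (0,1)=+1→XO./X.O/O.X*; (0,2)=+1→X.O/X.O/O.X; (1,1)=+1→X../XOO/O.X; (2,1)=+1→X../X.O/OOX
ply 4, X at XO./X.O/O.X | (0,2)=-1→XOX/X.O/O.X*; (1,1)=-1→XO./XXO/O.X; (2,1)=-1→XO./X.O/OXX
ply 5, O at XOX/X.O/O.X | (1,1)=+1→XOX/XOO/O.X*; (2,1)=+1→XOX/X.O/OOX
ply 6: XOX/XOO/O.X is terminal -1 (X); from .../X.O/..X depth 6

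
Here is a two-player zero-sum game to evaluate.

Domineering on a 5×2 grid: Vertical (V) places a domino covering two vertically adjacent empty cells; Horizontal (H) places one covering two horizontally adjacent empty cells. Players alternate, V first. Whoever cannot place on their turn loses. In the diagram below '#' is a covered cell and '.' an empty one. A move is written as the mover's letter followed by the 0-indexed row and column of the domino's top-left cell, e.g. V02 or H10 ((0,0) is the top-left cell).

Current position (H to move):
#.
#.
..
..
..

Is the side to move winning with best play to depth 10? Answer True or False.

p1 H@[#./#./../../..]: H20[#./#./##/../..]-1 H30[#./#./../##/..]+1* H40[#./#./../../##]-1
p2 V@[#./#./../##/..]: V01[##/##/../##/..]-1* V11[#./##/.#/##/..]-1
p3 H@[##/##/../##/..]: H20[##/##/##/##/..]+1* H40[##/##/../##/##]+1
p4 V@[##/##/##/##/..] terminal -1; root [#./#./../../..] d10

H winning at [#./#./../../..]: True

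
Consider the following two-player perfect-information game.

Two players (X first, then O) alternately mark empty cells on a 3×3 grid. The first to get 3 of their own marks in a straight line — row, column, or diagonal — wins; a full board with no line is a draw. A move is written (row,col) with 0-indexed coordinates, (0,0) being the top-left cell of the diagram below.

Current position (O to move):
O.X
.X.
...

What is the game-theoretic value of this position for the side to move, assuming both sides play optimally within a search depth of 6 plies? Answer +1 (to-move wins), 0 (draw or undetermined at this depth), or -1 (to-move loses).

[O.X/.X./...] O move#1: (0,1):-1/OOX/.X./..., (1,0):-1/O.X/OX./..., (1,2):-1/O.X/.XO/..., (2,0):+0/O.X/.X./O..*, (2,1):-1/O.X/.X./.O., (2,2):-1/O.X/.X./..O
[O.X/.X./O..] X move#2: (0,1):-1/OXX/.X./O.., (1,0):+0/O.X/XX./O..*, (1,2):-1/O.X/.XX/O.., (2,1):-1/O.X/.X./OX., (2,2):-1/O.X/.X./O.X
[O.X/XX./O..] O move#3: (0,1):-1/OOX/XX./O.., (1,2):+0/O.X/XXO/O..*, (2,1):-1/O.X/XX./OO., (2,2):-1/O.X/XX./O.O
[O.X/XXO/O..] X move#4: (0,1):+0/OXX/XXO/O..*, (2,1):+0/O.X/XXO/OX., (2,2):+0/O.X/XXO/O.X
[OXX/XXO/O..] O move#5: (2,1):+0/OXX/XXO/OO.*, (2,2):-1/OXX/XXO/O.O
[OXX/XXO/OO.] X move#6: (2,2):+0/OXX/XXO/OOX*
[OXX/XXO/OOX] end (terminal +0, O#7); searched O.X/.X./... to 6

value(O.X/.X./..., O) = 0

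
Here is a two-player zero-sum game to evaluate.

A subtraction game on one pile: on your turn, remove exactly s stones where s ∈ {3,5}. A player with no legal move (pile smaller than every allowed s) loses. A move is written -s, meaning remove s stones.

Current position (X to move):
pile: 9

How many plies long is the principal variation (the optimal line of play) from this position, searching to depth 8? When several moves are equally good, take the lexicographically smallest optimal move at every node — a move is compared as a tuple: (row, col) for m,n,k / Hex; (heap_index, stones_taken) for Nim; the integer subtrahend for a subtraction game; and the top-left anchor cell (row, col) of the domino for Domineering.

[9] X move#1: -3:-1/6*, -5:-1/4
[6] O move#2: -3:-1/3, -5:+1/1*
[1] end (terminal -1, X#3); searched 9 to 8

PV length from [9]: 2 plies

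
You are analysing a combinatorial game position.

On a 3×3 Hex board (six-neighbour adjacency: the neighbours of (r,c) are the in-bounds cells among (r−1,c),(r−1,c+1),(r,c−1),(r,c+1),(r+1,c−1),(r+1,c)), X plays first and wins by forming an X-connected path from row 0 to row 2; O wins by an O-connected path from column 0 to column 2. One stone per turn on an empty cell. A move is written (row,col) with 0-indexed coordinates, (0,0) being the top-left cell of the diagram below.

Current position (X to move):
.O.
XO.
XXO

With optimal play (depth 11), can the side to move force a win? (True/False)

ply 1, X at .O./XO./XXO | (0,0)=+1→XO./XO./XXO*; (0,2)=+1→.OX/XO./XXO; (1,2)=+1→.O./XOX/XXO
ply 2: XO./XO./XXO is terminal -1 (O); from .O./XO./XXO depth 11

X winning at [.O./XO./XXO]: True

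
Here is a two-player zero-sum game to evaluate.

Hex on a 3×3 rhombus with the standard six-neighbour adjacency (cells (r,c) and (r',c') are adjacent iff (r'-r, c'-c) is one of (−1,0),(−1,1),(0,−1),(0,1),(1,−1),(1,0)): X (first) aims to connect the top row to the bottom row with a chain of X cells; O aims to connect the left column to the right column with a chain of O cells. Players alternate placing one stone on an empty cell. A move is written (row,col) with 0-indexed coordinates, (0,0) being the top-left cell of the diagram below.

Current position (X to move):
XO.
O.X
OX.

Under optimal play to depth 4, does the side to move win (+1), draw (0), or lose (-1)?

[XO./O.X/OX.] X move#1: (0,2):+1/XOX/O.X/OX.*, (1,1):-1/XO./OXX/OX., (2,2):-1/XO./O.X/OXX
[XOX/O.X/OX.] end (terminal -1, O#2); searched XO./O.X/OX. to 4

value(XO./O.X/OX., X) = +1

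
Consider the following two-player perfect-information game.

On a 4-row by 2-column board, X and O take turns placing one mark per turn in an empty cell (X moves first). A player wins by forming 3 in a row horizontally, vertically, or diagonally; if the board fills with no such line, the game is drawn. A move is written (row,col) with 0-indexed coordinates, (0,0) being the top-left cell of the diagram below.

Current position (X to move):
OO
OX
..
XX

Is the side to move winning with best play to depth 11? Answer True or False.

ply 1, X at OO/OX/../XX | (2,0)=+0→OO/OX/X./XX; (2,1)=+1→OO/OX/.X/XX*
ply 2: OO/OX/.X/XX is terminal -1 (O); from OO/OX/../XX depth 11

X winning at [OO/OX/../XX]: True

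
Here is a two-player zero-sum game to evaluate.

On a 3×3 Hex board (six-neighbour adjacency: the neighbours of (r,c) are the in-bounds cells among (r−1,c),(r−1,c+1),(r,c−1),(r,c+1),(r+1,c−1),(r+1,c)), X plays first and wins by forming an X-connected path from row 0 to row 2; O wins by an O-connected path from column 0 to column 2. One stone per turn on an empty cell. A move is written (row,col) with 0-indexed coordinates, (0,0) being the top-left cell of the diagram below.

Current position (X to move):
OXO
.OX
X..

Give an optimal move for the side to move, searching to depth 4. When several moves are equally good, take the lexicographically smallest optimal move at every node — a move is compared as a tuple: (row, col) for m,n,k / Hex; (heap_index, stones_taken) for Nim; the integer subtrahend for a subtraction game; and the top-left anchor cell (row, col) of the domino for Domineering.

p1 X@[OXO/.OX/X..]: (1,0)[OXO/XOX/X..]+1* (2,1)[OXO/.OX/XX.]-1 (2,2)[OXO/.OX/X.X]-1
p2 O@[OXO/XOX/X..] terminal -1; root [OXO/.OX/X..] d4

X's best at [OXO/.OX/X..]: (1,0)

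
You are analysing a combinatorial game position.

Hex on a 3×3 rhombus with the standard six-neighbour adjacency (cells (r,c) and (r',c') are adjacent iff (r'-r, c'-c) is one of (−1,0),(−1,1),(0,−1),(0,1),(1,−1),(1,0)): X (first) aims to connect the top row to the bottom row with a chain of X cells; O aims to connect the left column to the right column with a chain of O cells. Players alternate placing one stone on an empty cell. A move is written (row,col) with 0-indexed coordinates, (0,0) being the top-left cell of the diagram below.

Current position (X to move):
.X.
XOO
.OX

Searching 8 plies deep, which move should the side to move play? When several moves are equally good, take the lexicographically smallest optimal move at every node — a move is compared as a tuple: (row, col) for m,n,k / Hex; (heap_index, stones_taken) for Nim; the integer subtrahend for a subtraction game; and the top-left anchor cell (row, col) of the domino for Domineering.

[.X./XOO/.OX] X move#1: (0,0):-1/XX./XOO/.OX, (0,2):-1/.XX/XOO/.OX, (2,0):+1/.X./XOO/XOX*
[.X./XOO/XOX] end (terminal -1, O#2); searched .X./XOO/.OX to 8

X's best at [.X./XOO/.OX]: (2,0)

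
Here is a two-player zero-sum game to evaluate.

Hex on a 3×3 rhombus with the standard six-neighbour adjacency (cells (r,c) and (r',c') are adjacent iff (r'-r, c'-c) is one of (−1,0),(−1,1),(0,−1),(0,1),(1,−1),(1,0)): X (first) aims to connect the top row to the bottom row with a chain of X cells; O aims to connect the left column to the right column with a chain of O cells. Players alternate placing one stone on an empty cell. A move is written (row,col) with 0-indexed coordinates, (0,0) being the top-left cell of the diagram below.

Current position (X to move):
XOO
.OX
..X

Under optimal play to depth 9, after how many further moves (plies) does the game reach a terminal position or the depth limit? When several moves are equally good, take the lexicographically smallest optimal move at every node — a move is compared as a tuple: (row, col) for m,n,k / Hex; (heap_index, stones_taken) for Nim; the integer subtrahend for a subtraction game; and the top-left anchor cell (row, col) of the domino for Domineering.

[XOO/.OX/..X] X move#1: (1,0):-1/XOO/XOX/..X*, (2,0):-1/XOO/.OX/X.X, (2,1):-1/XOO/.OX/.XX
[XOO/XOX/..X] O move#2: (2,0):+1/XOO/XOX/O.X*, (2,1):-1/XOO/XOX/.OX
[XOO/XOX/O.X] end (terminal -1, X#3); searched XOO/.OX/..X to 9

PV length from [XOO/.OX/..X]: 2 plies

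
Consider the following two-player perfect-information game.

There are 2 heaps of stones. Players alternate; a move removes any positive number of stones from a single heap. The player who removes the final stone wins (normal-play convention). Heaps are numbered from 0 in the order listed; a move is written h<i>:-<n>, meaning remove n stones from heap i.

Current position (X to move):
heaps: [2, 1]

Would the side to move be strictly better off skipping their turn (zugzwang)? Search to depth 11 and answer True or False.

zugzwang((2,1), X) = False

[(2,1)] X move#1: h0:-1:+1/(1,1)*, h0:-2:-1/(0,1), h1:-1:-1/(2,0)
[(1,1)] O move#2: h0:-1:-1/(0,1)*, h1:-1:-1/(1,0)
[(0,1)] X move#3: h1:-1:+1/(0,0)*
[(0,0)] end (terminal -1, O#4); searched (2,1) to 11
suppose X passes — search the same position with O to move:
pass> [(2,1)] O move#1: h0:-1:+1/(1,1)*, h0:-2:-1/(0,1), h1:-1:-1/(2,0)
pass> [(1,1)] X move#2: h0:-1:-1/(0,1)*, h1:-1:-1/(1,0)
pass> [(0,1)] O move#3: h1:-1:+1/(0,0)*
pass> [(0,0)] end (terminal -1, X#4); searched (2,1) to 11
for X: play +1, pass -1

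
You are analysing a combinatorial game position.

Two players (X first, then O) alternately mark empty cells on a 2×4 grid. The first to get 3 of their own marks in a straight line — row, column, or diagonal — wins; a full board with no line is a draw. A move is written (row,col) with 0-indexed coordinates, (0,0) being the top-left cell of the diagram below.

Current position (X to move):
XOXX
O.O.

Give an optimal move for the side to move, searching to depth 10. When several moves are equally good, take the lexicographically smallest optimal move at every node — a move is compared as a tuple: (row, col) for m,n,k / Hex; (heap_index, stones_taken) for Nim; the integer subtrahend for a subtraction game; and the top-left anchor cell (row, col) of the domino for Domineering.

p1 X@[XOXX/O.O.]: (1,1)[XOXX/OXO.]+0* (1,3)[XOXX/O.OX]-1
p2 O@[XOXX/OXO.]: (1,3)[XOXX/OXOO]+0*
p3 X@[XOXX/OXOO] terminal +0; root [XOXX/O.O.] d10

X's best at [XOXX/O.O.]: (1,1)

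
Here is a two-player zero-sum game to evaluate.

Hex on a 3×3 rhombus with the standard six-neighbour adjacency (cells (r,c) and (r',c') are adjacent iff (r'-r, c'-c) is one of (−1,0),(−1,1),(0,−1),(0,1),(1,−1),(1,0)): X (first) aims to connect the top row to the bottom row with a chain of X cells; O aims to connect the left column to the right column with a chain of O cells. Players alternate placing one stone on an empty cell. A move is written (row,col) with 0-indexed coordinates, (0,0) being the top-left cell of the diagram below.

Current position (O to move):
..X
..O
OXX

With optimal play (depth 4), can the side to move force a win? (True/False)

ply 1, O at ..X/..O/OXX | (0,0)=-1→O.X/..O/OXX; (0,1)=-1→.OX/..O/OXX; (1,0)=-1→..X/O.O/OXX; (1,1)=+1→..X/.OO/OXX*
ply 2: ..X/.OO/OXX is terminal -1 (X); from ..X/..O/OXX depth 4

O winning at [..X/..O/OXX]: True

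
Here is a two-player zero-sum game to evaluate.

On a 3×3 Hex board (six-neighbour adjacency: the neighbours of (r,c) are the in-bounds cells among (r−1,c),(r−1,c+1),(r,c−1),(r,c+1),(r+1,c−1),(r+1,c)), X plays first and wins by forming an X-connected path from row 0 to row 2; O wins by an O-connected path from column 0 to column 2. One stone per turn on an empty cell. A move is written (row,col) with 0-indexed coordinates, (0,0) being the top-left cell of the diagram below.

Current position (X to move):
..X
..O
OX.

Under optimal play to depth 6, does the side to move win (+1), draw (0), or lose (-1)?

value(..X/..O/OX., X) = +1

p1 X@[..X/..O/OX.]: (0,0)[X.X/..O/OX.]-1 (0,1)[.XX/..O/OX.]-1 (1,0)[..X/X.O/OX.]-1 (1,1)[..X/.XO/OX.]+1* (2,2)[..X/..O/OXX]-1
p2 O@[..X/.XO/OX.] terminal -1; root [..X/..O/OX.] d6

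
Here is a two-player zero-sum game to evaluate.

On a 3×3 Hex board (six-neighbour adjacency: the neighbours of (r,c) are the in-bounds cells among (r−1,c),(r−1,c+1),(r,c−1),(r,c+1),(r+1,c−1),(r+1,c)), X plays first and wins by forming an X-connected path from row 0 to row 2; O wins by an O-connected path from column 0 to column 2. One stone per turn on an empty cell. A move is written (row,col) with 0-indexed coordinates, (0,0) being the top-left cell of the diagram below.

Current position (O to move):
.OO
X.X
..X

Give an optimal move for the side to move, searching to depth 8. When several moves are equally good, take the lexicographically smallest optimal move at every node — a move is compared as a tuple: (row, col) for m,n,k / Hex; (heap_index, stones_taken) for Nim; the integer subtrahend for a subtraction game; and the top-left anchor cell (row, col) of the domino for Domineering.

p1 O@[.OO/X.X/..X]: (0,0)[OOO/X.X/..X]+1* (1,1)[.OO/XOX/..X]+1 (2,0)[.OO/X.X/O.X]+1 (2,1)[.OO/X.X/.OX]-1
p2 X@[OOO/X.X/..X] terminal -1; root [.OO/X.X/..X] d8

O's best at [.OO/X.X/..X]: (0,0)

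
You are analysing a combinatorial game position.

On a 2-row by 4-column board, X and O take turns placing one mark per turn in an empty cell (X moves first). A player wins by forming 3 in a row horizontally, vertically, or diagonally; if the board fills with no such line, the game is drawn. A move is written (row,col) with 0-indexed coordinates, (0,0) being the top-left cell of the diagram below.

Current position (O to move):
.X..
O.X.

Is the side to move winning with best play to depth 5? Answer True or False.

[.X../O.X.] O move#1: (0,0):+0/OX../O.X.*, (0,2):+0/.XO./O.X., (0,3):+0/.X.O/O.X., (1,1):-1/.X../OOX., (1,3):-1/.X../O.XO
[OX../O.X.] X move#2: (0,2):+0/OXX./O.X.*, (0,3):+0/OX.X/O.X., (1,1):+0/OX../OXX., (1,3):+0/OX../O.XX
[OXX./O.X.] O move#3: (0,3):+0/OXXO/O.X.*, (1,1):-1/OXX./OOX., (1,3):-1/OXX./O.XO
[OXXO/O.X.] X move#4: (1,1):+0/OXXO/OXX.*, (1,3):+0/OXXO/O.XX
[OXXO/OXX.] O move#5: (1,3):+0/OXXO/OXXO*
[OXXO/OXXO] end (terminal +0, X#6); searched .X../O.X. to 5

O winning at [.X../O.X.]: False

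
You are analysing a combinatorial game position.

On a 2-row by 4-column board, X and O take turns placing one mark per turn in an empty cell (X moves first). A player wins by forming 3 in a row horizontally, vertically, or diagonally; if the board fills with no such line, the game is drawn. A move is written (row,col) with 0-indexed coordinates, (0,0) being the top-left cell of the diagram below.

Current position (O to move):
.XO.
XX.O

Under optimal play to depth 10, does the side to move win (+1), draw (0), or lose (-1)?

ply 1, O at .XO./XX.O | (0,0)=-1→OXO./XX.O; (0,3)=-1→.XOO/XX.O; (1,2)=+0→.XO./XXOO*
ply 2, X at .XO./XXOO | (0,0)=+0→XXO./XXOO*; (0,3)=+0→.XOX/XXOO
ply 3, O at XXO./XXOO | (0,3)=+0→XXOO/XXOO*
ply 4: XXOO/XXOO is terminal +0 (X); from .XO./XX.O depth 10

value(.XO./XX.O, O) = 0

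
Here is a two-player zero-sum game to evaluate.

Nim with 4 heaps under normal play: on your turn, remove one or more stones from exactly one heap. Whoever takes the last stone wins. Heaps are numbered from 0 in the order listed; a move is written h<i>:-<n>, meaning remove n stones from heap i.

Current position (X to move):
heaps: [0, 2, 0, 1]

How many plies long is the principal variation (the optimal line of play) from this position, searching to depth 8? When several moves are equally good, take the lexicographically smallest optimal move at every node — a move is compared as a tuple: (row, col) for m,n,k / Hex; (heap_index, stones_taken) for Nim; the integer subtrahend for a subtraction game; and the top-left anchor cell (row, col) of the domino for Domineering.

PV length from [(0,2,0,1)]: 3 plies

p1 X@[(0,2,0,1)]: h1:-1[(0,1,0,1)]+1* h1:-2[(0,0,0,1)]-1 h3:-1[(0,2,0,0)]-1
p2 O@[(0,1,0,1)]: h1:-1[(0,0,0,1)]-1* h3:-1[(0,1,0,0)]-1
p3 X@[(0,0,0,1)]: h3:-1[(0,0,0,0)]+1*
p4 O@[(0,0,0,0)] terminal -1; root [(0,2,0,1)] d8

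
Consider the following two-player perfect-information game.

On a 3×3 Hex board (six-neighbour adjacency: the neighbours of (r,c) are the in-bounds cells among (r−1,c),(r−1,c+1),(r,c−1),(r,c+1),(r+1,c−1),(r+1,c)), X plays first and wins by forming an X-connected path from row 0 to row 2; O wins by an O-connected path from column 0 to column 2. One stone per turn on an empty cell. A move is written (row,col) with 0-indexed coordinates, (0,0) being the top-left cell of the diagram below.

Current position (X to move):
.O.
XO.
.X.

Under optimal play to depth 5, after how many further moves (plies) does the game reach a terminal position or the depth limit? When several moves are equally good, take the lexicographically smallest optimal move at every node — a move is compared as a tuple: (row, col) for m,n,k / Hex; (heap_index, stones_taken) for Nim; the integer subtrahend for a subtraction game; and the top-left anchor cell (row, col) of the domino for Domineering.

PV length from [.O./XO./.X.]: 4 plies

ply 1, X at .O./XO./.X. | (0,0)=-1→XO./XO./.X.*; (0,2)=-1→.OX/XO./.X.; (1,2)=-1→.O./XOX/.X.; (2,0)=-1→.O./XO./XX.; (2,2)=-1→.O./XO./.XX
ply 2, O at XO./XO./.X. | (0,2)=-1→XOO/XO./.X.; (1,2)=-1→XO./XOO/.X.; (2,0)=+1→XO./XO./OX.*; (2,2)=-1→XO./XO./.XO
ply 3, X at XO./XO./OX. | (0,2)=-1→XOX/XO./OX.*; (1,2)=-1→XO./XOX/OX.; (2,2)=-1→XO./XO./OXX
ply 4, O at XOX/XO./OX. | (1,2)=+1→XOX/XOO/OX.*; (2,2)=-1→XOX/XO./OXO
ply 5: XOX/XOO/OX. is terminal -1 (X); from .O./XO./.X. depth 5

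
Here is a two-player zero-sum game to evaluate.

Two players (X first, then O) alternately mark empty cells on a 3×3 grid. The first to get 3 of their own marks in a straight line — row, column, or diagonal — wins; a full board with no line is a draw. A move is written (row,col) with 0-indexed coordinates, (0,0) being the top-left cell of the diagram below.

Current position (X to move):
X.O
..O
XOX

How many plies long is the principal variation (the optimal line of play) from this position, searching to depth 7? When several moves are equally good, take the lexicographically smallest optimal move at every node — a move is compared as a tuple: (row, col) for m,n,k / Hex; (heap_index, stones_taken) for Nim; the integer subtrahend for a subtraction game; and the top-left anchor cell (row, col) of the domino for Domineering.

p1 X@[X.O/..O/XOX]: (0,1)[XXO/..O/XOX]+1* (1,0)[X.O/X.O/XOX]+1 (1,1)[X.O/.XO/XOX]+1
p2 O@[XXO/..O/XOX]: (1,0)[XXO/O.O/XOX]-1* (1,1)[XXO/.OO/XOX]-1
p3 X@[XXO/O.O/XOX]: (1,1)[XXO/OXO/XOX]+1*
p4 O@[XXO/OXO/XOX] terminal -1; root [X.O/..O/XOX] d7

PV length from [X.O/..O/XOX]: 3 plies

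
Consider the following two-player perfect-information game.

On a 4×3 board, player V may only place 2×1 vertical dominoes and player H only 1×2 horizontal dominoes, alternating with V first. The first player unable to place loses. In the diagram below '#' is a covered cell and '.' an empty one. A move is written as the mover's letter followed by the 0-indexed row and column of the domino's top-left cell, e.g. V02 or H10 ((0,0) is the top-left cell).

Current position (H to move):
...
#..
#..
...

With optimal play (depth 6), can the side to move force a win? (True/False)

ply 1, H at .../#../#../... | H00=-1→##./#../#../...*; H01=-1→.##/#../#../...; H11=-1→.../###/#../...; H21=-1→.../#../###/...; H30=-1→.../#../#../##.; H31=-1→.../#../#../.##
ply 2, V at ##./#../#../... | V02=-1→###/#.#/#../...; V11=+1→##./##./##./...*; V12=+1→##./#.#/#.#/...; V21=+1→##./#../##./.#.; V22=+1→##./#../#.#/..#
ply 3, H at ##./##./##./... | H30=-1→##./##./##./##.*; H31=-1→##./##./##./.##
ply 4, V at ##./##./##./##. | V02=+1→###/###/##./##.*; V12=+1→##./###/###/##.; V22=+1→##./##./###/###
ply 5: ###/###/##./##. is terminal -1 (H); from .../#../#../... depth 6

H winning at [.../#../#../...]: False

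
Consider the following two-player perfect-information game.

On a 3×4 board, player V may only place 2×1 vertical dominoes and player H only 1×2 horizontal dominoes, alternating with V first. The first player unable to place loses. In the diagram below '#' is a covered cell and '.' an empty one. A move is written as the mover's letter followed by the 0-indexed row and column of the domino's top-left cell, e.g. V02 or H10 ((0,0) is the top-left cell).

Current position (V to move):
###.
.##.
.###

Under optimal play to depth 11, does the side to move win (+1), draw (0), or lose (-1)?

ply 1, V at ###./.##./.### | V03=+1→####/.###/.###*; V10=+1→###./###./####
ply 2: ####/.###/.### is terminal -1 (H); from ###./.##./.### depth 11

value(###./.##./.###, V) = +1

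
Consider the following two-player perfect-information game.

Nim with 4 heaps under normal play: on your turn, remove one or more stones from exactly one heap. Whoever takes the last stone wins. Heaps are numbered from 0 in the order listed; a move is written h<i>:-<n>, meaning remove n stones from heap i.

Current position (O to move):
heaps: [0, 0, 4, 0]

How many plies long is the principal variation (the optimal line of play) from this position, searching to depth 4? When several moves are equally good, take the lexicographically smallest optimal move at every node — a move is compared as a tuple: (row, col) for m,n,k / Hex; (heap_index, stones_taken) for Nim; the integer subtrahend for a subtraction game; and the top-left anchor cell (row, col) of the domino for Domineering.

PV length from [(0,0,4,0)]: 1 ply

[(0,0,4,0)] O move#1: h2:-1:-1/(0,0,3,0), h2:-2:-1/(0,0,2,0), h2:-3:-1/(0,0,1,0), h2:-4:+1/(0,0,0,0)*
[(0,0,0,0)] end (terminal -1, X#2); searched (0,0,4,0) to 4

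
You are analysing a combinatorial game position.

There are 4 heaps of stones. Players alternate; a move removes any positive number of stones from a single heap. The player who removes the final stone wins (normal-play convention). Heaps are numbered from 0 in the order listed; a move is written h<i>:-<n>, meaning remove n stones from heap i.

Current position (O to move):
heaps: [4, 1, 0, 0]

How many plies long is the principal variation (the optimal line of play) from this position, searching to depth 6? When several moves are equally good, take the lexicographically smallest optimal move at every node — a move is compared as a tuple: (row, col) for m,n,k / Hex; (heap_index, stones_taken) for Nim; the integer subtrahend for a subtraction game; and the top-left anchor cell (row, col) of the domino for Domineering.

[(4,1,0,0)] O move#1: h0:-1:-1/(3,1,0,0), h0:-2:-1/(2,1,0,0), h0:-3:+1/(1,1,0,0)*, h0:-4:-1/(0,1,0,0), h1:-1:-1/(4,0,0,0)
[(1,1,0,0)] X move#2: h0:-1:-1/(0,1,0,0)*, h1:-1:-1/(1,0,0,0)
[(0,1,0,0)] O move#3: h1:-1:+1/(0,0,0,0)*
[(0,0,0,0)] end (terminal -1, X#4); searched (4,1,0,0) to 6

PV length from [(4,1,0,0)]: 3 plies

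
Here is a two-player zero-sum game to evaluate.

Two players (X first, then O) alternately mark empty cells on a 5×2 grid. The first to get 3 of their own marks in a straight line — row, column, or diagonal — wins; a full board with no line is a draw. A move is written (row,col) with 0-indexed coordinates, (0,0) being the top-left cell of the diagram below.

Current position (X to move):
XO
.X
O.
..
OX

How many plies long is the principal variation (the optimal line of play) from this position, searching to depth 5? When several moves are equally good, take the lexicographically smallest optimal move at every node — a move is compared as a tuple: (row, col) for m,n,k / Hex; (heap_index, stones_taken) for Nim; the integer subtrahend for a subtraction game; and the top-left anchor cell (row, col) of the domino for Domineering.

p1 X@[XO/.X/O./../OX]: (1,0)[XO/XX/O./../OX]-1 (2,1)[XO/.X/OX/../OX]-1 (3,0)[XO/.X/O./X./OX]+0* (3,1)[XO/.X/O./.X/OX]-1
p2 O@[XO/.X/O./X./OX]: (1,0)[XO/OX/O./X./OX]+0* (2,1)[XO/.X/OO/X./OX]+0 (3,1)[XO/.X/O./XO/OX]+0
p3 X@[XO/OX/O./X./OX]: (2,1)[XO/OX/OX/X./OX]+0* (3,1)[XO/OX/O./XX/OX]+0
p4 O@[XO/OX/OX/X./OX]: (3,1)[XO/OX/OX/XO/OX]+0*
p5 X@[XO/OX/OX/XO/OX] terminal +0; root [XO/.X/O./../OX] d5

PV length from [XO/.X/O./../OX]: 4 plies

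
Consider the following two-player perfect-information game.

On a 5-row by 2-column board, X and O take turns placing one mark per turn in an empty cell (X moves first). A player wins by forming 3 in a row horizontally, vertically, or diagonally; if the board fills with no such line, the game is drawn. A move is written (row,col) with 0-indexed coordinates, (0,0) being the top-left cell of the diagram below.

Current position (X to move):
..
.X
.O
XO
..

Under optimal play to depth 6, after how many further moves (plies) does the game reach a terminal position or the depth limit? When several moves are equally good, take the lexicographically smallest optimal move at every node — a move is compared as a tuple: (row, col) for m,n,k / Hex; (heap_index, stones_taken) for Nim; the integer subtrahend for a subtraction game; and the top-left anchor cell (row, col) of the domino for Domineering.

ply 1, X at ../.X/.O/XO/.. | (0,0)=-1→X./.X/.O/XO/..; (0,1)=-1→.X/.X/.O/XO/..; (1,0)=-1→../XX/.O/XO/..; (2,0)=-1→../.X/XO/XO/..; (4,0)=-1→../.X/.O/XO/X.; (4,1)=+0→../.X/.O/XO/.X*
ply 2, O at ../.X/.O/XO/.X | (0,0)=-1→O./.X/.O/XO/.X; (0,1)=-1→.O/.X/.O/XO/.X; (1,0)=+0→../OX/.O/XO/.X*; (2,0)=+0→../.X/OO/XO/.X; (4,0)=+0→../.X/.O/XO/OX
ply 3, X at ../OX/.O/XO/.X | (0,0)=+0→X./OX/.O/XO/.X*; (0,1)=+0→.X/OX/.O/XO/.X; (2,0)=+0→../OX/XO/XO/.X; (4,0)=+0→../OX/.O/XO/XX
ply 4, O at X./OX/.O/XO/.X | (0,1)=+0→XO/OX/.O/XO/.X*; (2,0)=+0→X./OX/OO/XO/.X; (4,0)=+0→X./OX/.O/XO/OX
ply 5, X at XO/OX/.O/XO/.X | (2,0)=+0→XO/OX/XO/XO/.X*; (4,0)=+0→XO/OX/.O/XO/XX
ply 6, O at XO/OX/XO/XO/.X | (4,0)=+0→XO/OX/XO/XO/OX*
ply 7: XO/OX/XO/XO/OX is terminal +0 (X); from ../.X/.O/XO/.. depth 6

PV length from [../.X/.O/XO/..]: 6 plies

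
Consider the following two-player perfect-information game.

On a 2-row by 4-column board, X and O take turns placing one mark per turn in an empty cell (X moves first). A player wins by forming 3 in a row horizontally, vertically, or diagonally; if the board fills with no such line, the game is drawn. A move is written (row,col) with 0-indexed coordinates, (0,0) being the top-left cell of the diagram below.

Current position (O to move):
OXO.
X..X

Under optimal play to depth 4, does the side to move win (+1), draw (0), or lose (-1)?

p1 O@[OXO./X..X]: (0,3)[OXOO/X..X]+0* (1,1)[OXO./XO.X]+0 (1,2)[OXO./X.OX]+0
p2 X@[OXOO/X..X]: (1,1)[OXOO/XX.X]+0* (1,2)[OXOO/X.XX]+0
p3 O@[OXOO/XX.X]: (1,2)[OXOO/XXOX]+0*
p4 X@[OXOO/XXOX] terminal +0; root [OXO./X..X] d4

value(OXO./X..X, O) = 0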